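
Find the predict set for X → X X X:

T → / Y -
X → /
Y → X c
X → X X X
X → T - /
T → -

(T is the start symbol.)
PREDICT(X → X X X) = (FIRST(RHS) \ {ε}) ∪ (FOLLOW(X) if ε ∈ FIRST(RHS), i.e. RHS ⇒* ε)
FIRST(X) = { '-', '/' }
FIRST(X X X) = { '-', '/' }
ε ∉ FIRST(X X X), so FOLLOW(X) is not added.
PREDICT(X → X X X) = { '-', '/' }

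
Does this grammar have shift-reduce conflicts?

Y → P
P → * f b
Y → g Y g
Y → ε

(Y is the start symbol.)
Yes — I0: [Y → .] vs [P → . * f b]; I4: [Y → .] vs [P → . * f b]

A shift-reduce conflict occurs when an LR(0) state has both:
  - a complete (reduce) item [A → α .] (dot at the end), and
  - a shift item [B → β . c γ] (dot before a terminal).

Augment with Y' → Y and build the canonical LR(0) collection (I0 = CLOSURE({[Y' → . Y]}), then GOTO on every symbol after a dot until no new states appear). It has 9 states:
  I0: { [P → . * f b], [Y → . P], [Y → . g Y g], [Y → .], [Y' → . Y] }  — shift, reduce
  I1: { [P → * . f b] }  — shift
  I2: { [Y → P .] }  — reduce
  I3: { [Y' → Y .] }  — accept
  I4: { [P → . * f b], [Y → . P], [Y → . g Y g], [Y → .], [Y → g . Y g] }  — shift, reduce
  I5: { [Y → g Y . g] }  — shift
  I6: { [Y → g Y g .] }  — reduce
  I7: { [P → * f . b] }  — shift
  I8: { [P → * f b .] }  — reduce

I0 contains reduce item [Y → .] and shift items [P → . * f b], [Y → . g Y g] — shift-reduce conflict.
I4 contains reduce item [Y → .] and shift items [P → . * f b], [Y → . g Y g] — shift-reduce conflict.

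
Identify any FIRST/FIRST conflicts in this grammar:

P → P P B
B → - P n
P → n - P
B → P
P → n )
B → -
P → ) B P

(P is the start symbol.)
Yes. P → P P B / P → n '-' P on { 'n' }; P → P P B / P → n ')' on { 'n' }; P → P P B / P → ')' B P on { ')' }; P → n '-' P / P → n ')' on { 'n' }; B → '-' P n / B → '-' on { '-' }

FIRST sets of the non-terminals at (or reachable through a nullable prefix from) the front of some alternative:
  FIRST(P) = { ')', 'n' }

Productions for P:
  P → P P B: FIRST = { ')', 'n' }
  P → n - P: FIRST = { 'n' }
  P → n ): FIRST = { 'n' }
  P → ) B P: FIRST = { ')' }
Productions for B:
  B → - P n: FIRST = { '-' }
  B → P: FIRST = { ')', 'n' }
  B → -: FIRST = { '-' }

Conflict for P: P → P P B and P → n - P
  Overlap: { 'n' }
Conflict for P: P → P P B and P → n )
  Overlap: { 'n' }
Conflict for P: P → P P B and P → ) B P
  Overlap: { ')' }
Conflict for P: P → n - P and P → n )
  Overlap: { 'n' }
Conflict for B: B → - P n and B → -
  Overlap: { '-' }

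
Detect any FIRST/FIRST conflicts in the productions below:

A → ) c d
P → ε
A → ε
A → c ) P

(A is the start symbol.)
No FIRST/FIRST conflicts.

Productions for A:
  A → ) c d: FIRST = { ')' }
  A → ε: FIRST = { ε }
  A → c ) P: FIRST = { 'c' }
P has only one production, so no FIRST/FIRST conflict is possible there.

All alternatives of each non-terminal have pairwise disjoint FIRST sets.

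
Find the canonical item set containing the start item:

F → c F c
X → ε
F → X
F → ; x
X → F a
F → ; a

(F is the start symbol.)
{ [F → . ; a], [F → . ; x], [F → . X], [F → . c F c], [F' → . F], [X → . F a], [X → .] }

First, augment the grammar with F' → F
I₀ = CLOSURE({ [F' → . F] }):
  [F' → . F] has the dot before F: add [F → . c F c], [F → . X], [F → . ; x], [F → . ; a]
  [F → . X] has the dot before X: add [X → .], [X → . F a]
No further items can be added.

I₀ = { [F → . ; a], [F → . ; x], [F → . X], [F → . c F c], [F' → . F], [X → . F a], [X → .] }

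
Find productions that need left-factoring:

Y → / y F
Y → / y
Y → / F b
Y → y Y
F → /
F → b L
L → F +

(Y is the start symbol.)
Left-factoring is needed when two productions for the same non-terminal
share a common prefix on the right-hand side.

Productions for Y:
  Y → / y F
  Y → / y
  Y → / F b
  Y → y Y
Productions for F:
  F → /
  F → b L

Found common prefix '/' in productions for Y

Answer: Yes, Y has productions with common prefix '/'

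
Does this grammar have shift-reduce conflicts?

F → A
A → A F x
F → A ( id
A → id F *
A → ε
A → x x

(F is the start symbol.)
Yes — I0: [A → .] vs [A → . id F *]; I1: [A → .] vs [A → . id F *]; I3: [A → .] vs [A → . id F *]

A shift-reduce conflict occurs when an LR(0) state has both:
  - a complete (reduce) item [A → α .] (dot at the end), and
  - a shift item [B → β . c γ] (dot before a terminal).

Augment with F' → F and build the canonical LR(0) collection (I0 = CLOSURE({[F' → . F]}), then GOTO on every symbol after a dot until no new states appear). It has 12 states:
  I0: { [A → . A F x], [A → . id F *], [A → . x x], [A → .], [F → . A ( id], [F → . A], [F' → . F] }  — shift, reduce
  I1: { [A → . A F x], [A → . id F *], [A → . x x], [A → .], [A → A . F x], [F → . A ( id], [F → . A], [F → A . ( id], [F → A .] }  — shift, 2 reduces
  I2: { [F' → F .] }  — accept
  I3: { [A → . A F x], [A → . id F *], [A → . x x], [A → .], [A → id . F *], [F → . A ( id], [F → . A] }  — shift, reduce
  I4: { [A → x . x] }  — shift
  I5: { [A → x x .] }  — reduce
  I6: { [A → id F . *] }  — shift
  I7: { [A → id F * .] }  — reduce
  I8: { [F → A ( . id] }  — shift
  I9: { [A → A F . x] }  — shift
  I10: { [A → A F x .] }  — reduce
  I11: { [F → A ( id .] }  — reduce

I0 contains reduce item [A → .] and shift items [A → . id F *], [A → . x x] — shift-reduce conflict.
I1 contains reduce items [A → .], [F → A .] and shift items [A → . id F *], [A → . x x], [F → A . ( id] — shift-reduce conflict.
I3 contains reduce item [A → .] and shift items [A → . id F *], [A → . x x] — shift-reduce conflict.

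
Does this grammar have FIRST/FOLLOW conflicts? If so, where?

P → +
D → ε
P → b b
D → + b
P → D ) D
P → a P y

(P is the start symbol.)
A FIRST/FOLLOW conflict occurs when a non-terminal N has a nullable alternative N → β (β ⇒* ε) and another alternative N → α with FIRST(α) ∩ FOLLOW(N) ≠ ∅: on such a lookahead the parser cannot decide between expanding α and letting N vanish via β.

Nullable non-terminals: D.

D: nullable alternative(s) D → ε; FOLLOW(D) = { $, ')', 'y' }
  D → ε: FIRST \ {ε} = { } — this is the only nullable alternative, skip
  D → + b: FIRST \ {ε} = { '+' } — disjoint from FOLLOW(D)

P has no nullable alternative, so no FIRST/FOLLOW check is needed there.

No FIRST/FOLLOW conflicts found.

Answer: No FIRST/FOLLOW conflicts.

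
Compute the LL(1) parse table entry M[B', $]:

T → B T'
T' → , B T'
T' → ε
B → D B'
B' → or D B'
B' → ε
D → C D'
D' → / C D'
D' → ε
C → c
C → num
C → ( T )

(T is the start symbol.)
B' → ε

To find M[B', $], we find productions for B' where $ is in the predict set (PREDICT(N → α) = (FIRST(α) \ {ε}) ∪ (FOLLOW(N) if α ⇒* ε)).

Relevant sets:
  FOLLOW(B') = { $, ')', ',' }

B' → or D B': PREDICT = { 'or' }
B' → ε: PREDICT = { $, ')', ',' }
  $ is in predict set, so this production goes in M[B', $]

M[B', $] = B' → ε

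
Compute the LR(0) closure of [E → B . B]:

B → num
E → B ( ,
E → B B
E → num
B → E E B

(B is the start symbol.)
Start with: [E → B . B]
  [E → B . B] has the dot before B: add [B → . num], [B → . E E B]
  [B → . E E B] has the dot before E: add [E → . B ( ,], [E → . B B], [E → . num]
No further items can be added.

CLOSURE = { [B → . E E B], [B → . num], [E → . B ( ,], [E → . B B], [E → . num], [E → B . B] }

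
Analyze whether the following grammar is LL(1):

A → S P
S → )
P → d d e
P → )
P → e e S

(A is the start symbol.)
For P:
  PREDICT(P → d d e) = { 'd' }
  PREDICT(P → ')') = { ')' }
  PREDICT(P → e e S) = { 'e' }
A, S have a single production, so nothing to check there.

All predict sets are disjoint. The grammar IS LL(1).

Answer: Yes, the grammar is LL(1).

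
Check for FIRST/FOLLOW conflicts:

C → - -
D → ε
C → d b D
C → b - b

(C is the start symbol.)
Nullable non-terminals: D.
D has a nullable alternative but only one production, so nothing to check.

C has no nullable alternative, so no FIRST/FOLLOW check is needed there.

No FIRST/FOLLOW conflicts found.

Answer: No FIRST/FOLLOW conflicts.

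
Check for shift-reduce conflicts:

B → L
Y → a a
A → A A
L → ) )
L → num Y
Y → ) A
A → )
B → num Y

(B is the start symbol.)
Yes — I10: [Y → ) A .] vs [A → . )]; I11: [A → A A .] vs [A → . )]

A shift-reduce conflict occurs when an LR(0) state has both:
  - a complete (reduce) item [A → α .] (dot at the end), and
  - a shift item [B → β . c γ] (dot before a terminal).

Augment with B' → B and build the canonical LR(0) collection (I0 = CLOSURE({[B' → . B]}), then GOTO on every symbol after a dot until no new states appear). It has 13 states:
  I0: { [B → . L], [B → . num Y], [B' → . B], [L → . ) )], [L → . num Y] }  — shift
  I1: { [L → ) . )] }  — shift
  I2: { [B' → B .] }  — accept
  I3: { [B → L .] }  — reduce
  I4: { [B → num . Y], [L → num . Y], [Y → . ) A], [Y → . a a] }  — shift
  I5: { [A → . )], [A → . A A], [Y → ) . A] }  — shift
  I6: { [B → num Y .], [L → num Y .] }  — 2 reduces
  I7: { [Y → a . a] }  — shift
  I8: { [Y → a a .] }  — reduce
  I9: { [A → ) .] }  — reduce
  I10: { [A → . )], [A → . A A], [A → A . A], [Y → ) A .] }  — shift, reduce
  I11: { [A → . )], [A → . A A], [A → A . A], [A → A A .] }  — shift, reduce
  I12: { [L → ) ) .] }  — reduce

I10 contains reduce item [Y → ) A .] and shift item [A → . )] — shift-reduce conflict.
I11 contains reduce item [A → A A .] and shift item [A → . )] — shift-reduce conflict.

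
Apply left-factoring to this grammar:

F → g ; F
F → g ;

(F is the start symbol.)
Left-factoring transforms A → αβ₁ | αβ₂ into A → αA' and A' → β₁ | β₂
(α is the longest common prefix among the alternatives). Repeat until
no nonterminal has two alternatives with a common prefix.

Round 1: F has alternatives sharing prefix 'g ;'. Introduce F': F → g ; F'
  Add: F' → F
  Add: F' → ε

No remaining common prefixes — done.

Resulting grammar:
F → g ; F'
F' → F
F' → ε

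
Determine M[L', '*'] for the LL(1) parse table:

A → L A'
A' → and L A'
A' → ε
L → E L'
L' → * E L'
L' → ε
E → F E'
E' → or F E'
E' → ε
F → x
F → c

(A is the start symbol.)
To find M[L', '*'], we find productions for L' where '*' is in the predict set (PREDICT(N → α) = (FIRST(α) \ {ε}) ∪ (FOLLOW(N) if α ⇒* ε)).

Relevant sets:
  FOLLOW(L') = { $, 'and' }

L' → * E L': PREDICT = { '*' }
  '*' is in predict set, so this production goes in M[L', '*']
L' → ε: PREDICT = { $, 'and' }

M[L', '*'] = L' → * E L'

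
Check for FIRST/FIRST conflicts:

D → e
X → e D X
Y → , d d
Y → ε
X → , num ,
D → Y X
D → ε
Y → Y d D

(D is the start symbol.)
FIRST sets of the non-terminals at (or reachable through a nullable prefix from) the front of some alternative:
  FIRST(Y) = { ',', 'd', ε }
  FIRST(X) = { ',', 'e' }

Productions for D:
  D → e: FIRST = { 'e' }
  D → Y X: FIRST = { ',', 'd', 'e' }
  D → ε: FIRST = { ε }
Productions for X:
  X → e D X: FIRST = { 'e' }
  X → , num ,: FIRST = { ',' }
Productions for Y:
  Y → , d d: FIRST = { ',' }
  Y → ε: FIRST = { ε }
  Y → Y d D: FIRST = { ',', 'd' }

Conflict for D: D → e and D → Y X
  Overlap: { 'e' }
Conflict for Y: Y → , d d and Y → Y d D
  Overlap: { ',' }

Answer: Yes. D → e / D → Y X on { 'e' }; Y → ',' d d / Y → Y d D on { ',' }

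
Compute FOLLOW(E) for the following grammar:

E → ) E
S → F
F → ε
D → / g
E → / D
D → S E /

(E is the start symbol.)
E is the start symbol, so $ ∈ FOLLOW(E).
In E → ) E: E is at the end; this adds FOLLOW(E) to itself — nothing new
In D → S E /: E is followed by '/', add FIRST('/') \ {ε} = { '/' }

Taking the union: FOLLOW(E) = { $, '/' }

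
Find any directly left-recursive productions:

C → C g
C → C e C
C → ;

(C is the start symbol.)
Yes, C is left-recursive

Direct left recursion occurs when N → N α for some non-terminal N (the right-hand side begins with the left-hand side itself).

C → C g: LEFT RECURSIVE (starts with C)
C → C e C: LEFT RECURSIVE (starts with C)
C → ;: starts with ';'

The grammar has direct left recursion on: C.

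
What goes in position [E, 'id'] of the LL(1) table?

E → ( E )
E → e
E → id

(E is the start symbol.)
To find M[E, 'id'], we find productions for E where 'id' is in the predict set (PREDICT(N → α) = (FIRST(α) \ {ε}) ∪ (FOLLOW(N) if α ⇒* ε)).

E → ( E ): PREDICT = { '(' }
E → e: PREDICT = { 'e' }
E → id: PREDICT = { 'id' }
  'id' is in predict set, so this production goes in M[E, 'id']

M[E, 'id'] = E → id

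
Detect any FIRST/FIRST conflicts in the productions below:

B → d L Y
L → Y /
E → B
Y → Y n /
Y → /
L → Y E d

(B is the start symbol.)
Yes. L → Y '/' / L → Y E d on { '/' }; Y → Y n '/' / Y → '/' on { '/' }

FIRST sets of the non-terminals at (or reachable through a nullable prefix from) the front of some alternative:
  FIRST(Y) = { '/' }

Productions for L:
  L → Y /: FIRST = { '/' }
  L → Y E d: FIRST = { '/' }
Productions for Y:
  Y → Y n /: FIRST = { '/' }
  Y → /: FIRST = { '/' }
B, E have only one production, so no FIRST/FIRST conflict is possible there.

Conflict for L: L → Y / and L → Y E d
  Overlap: { '/' }
Conflict for Y: Y → Y n / and Y → /
  Overlap: { '/' }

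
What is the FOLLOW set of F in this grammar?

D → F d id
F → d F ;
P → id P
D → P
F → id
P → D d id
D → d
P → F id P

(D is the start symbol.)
To compute FOLLOW(F), find every occurrence of F on a right-hand side N → α F β: add FIRST(β) \ {ε}, and if β is empty or nullable also add FOLLOW(N). Iterate to a fixed point.

In D → F d id: F is followed by d id, add FIRST(d id) \ {ε} = { 'd' }
In F → d F ;: F is followed by ';', add FIRST(';') \ {ε} = { ';' }
In P → F id P: F is followed by id P, add FIRST(id P) \ {ε} = { 'id' }

Taking the union: FOLLOW(F) = { ';', 'd', 'id' }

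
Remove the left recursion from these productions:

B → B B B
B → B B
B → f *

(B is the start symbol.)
B → f * B'
B' → B B B'
B' → B B'
B' → ε

B is directly left-recursive. The standard transformation for
  A → A α₁ | ... | A α_m | β₁ | ... | β_n
is
  A  → β₁ A' | ... | β_n A'
  A' → α₁ A' | ... | α_m A' | ε

B → f * becomes B → f * B'
B → B B B becomes B' → B B B'
B → B B becomes B' → B B'
Add B' → ε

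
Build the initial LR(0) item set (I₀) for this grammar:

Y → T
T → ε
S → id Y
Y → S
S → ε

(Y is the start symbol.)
First, augment the grammar with Y' → Y
I₀ = CLOSURE({ [Y' → . Y] }):
  [Y' → . Y] has the dot before Y: add [Y → . T], [Y → . S]
  [Y → . T] has the dot before T: add [T → .]
  [Y → . S] has the dot before S: add [S → . id Y], [S → .]
No further items can be added.

I₀ = { [S → . id Y], [S → .], [T → .], [Y → . S], [Y → . T], [Y' → . Y] }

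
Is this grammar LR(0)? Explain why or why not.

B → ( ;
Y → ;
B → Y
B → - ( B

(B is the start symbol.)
Yes, the grammar is LR(0)

A grammar is LR(0) if no state in the canonical LR(0) collection has:
  - both a shift item (dot before a terminal) and a complete item (shift-reduce conflict), or
  - two or more complete items (reduce-reduce conflict; the accept item [B' → B .] counts as a complete item here).

Augment with B' → B and build the canonical LR(0) collection (I0 = CLOSURE({[B' → . B]}), then GOTO on every symbol after a dot until no new states appear). It has 9 states:
  I0: { [B → . ( ;], [B → . - ( B], [B → . Y], [B' → . B], [Y → . ;] }  — shift
  I1: { [B → ( . ;] }  — shift
  I2: { [B → - . ( B] }  — shift
  I3: { [Y → ; .] }  — reduce
  I4: { [B' → B .] }  — accept
  I5: { [B → Y .] }  — reduce
  I6: { [B → - ( . B], [B → . ( ;], [B → . - ( B], [B → . Y], [Y → . ;] }  — shift
  I7: { [B → - ( B .] }  — reduce
  I8: { [B → ( ; .] }  — reduce

Every state is either a pure shift/goto state or contains exactly one complete item and nothing to shift — no conflicts. The grammar is LR(0).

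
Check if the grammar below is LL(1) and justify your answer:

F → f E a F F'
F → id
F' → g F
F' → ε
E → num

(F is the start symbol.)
A grammar is LL(1) if for each non-terminal N with multiple productions, the predict sets of those productions are pairwise disjoint, where PREDICT(N → α) = (FIRST(α) \ {ε}) ∪ (FOLLOW(N) if α ⇒* ε).

Relevant sets:
  FOLLOW(F') = { $, 'g' }

For F:
  PREDICT(F → f E a F F') = { 'f' }
  PREDICT(F → id) = { 'id' }
For F':
  PREDICT(F' → g F) = { 'g' }
  PREDICT(F' → ε) = { $, 'g' }
E has a single production, so nothing to check there.

Conflict found: Predict set conflict for F': { 'g' }
The grammar is NOT LL(1).

Answer: No. Predict set conflict for F': { 'g' }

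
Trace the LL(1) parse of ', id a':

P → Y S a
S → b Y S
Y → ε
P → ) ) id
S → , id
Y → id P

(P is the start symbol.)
Stack is shown with the top on the left.

Stack     Input     Action
--------------------------
P $       , id a $  output P → Y S a
Y S a $   , id a $  output Y → ε
S a $     , id a $  output S → , id
, id a $  , id a $  match ','
id a $    id a $    match 'id'
a $       a $       match 'a'
$         $         accept

The string is accepted.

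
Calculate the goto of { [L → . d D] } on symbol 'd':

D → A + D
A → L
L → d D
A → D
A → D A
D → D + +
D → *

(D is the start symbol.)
{ [A → . D A], [A → . D], [A → . L], [D → . *], [D → . A + D], [D → . D + +], [L → . d D], [L → d . D] }

GOTO(I, 'd') = CLOSURE({ [A → αX.β] : [A → α.Xβ] ∈ I, X = 'd' })

Items with dot before 'd', with the dot advanced:
  [L → . d D] → [L → d . D]
Closure of the advanced items:
  [L → d . D] has the dot before D: add [D → . A + D], [D → . D + +], [D → . *]
  [D → . A + D] has the dot before A: add [A → . L], [A → . D], [A → . D A]
  [A → . L] has the dot before L: add [L → . d D]

GOTO = { [A → . D A], [A → . D], [A → . L], [D → . *], [D → . A + D], [D → . D + +], [L → . d D], [L → d . D] }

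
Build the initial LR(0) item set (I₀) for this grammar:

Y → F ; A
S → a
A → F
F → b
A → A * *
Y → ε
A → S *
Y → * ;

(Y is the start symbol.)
{ [F → . b], [Y → . * ;], [Y → . F ; A], [Y → .], [Y' → . Y] }

First, augment the grammar with Y' → Y
I₀ = CLOSURE({ [Y' → . Y] }):
  [Y' → . Y] has the dot before Y: add [Y → . F ; A], [Y → .], [Y → . * ;]
  [Y → . F ; A] has the dot before F: add [F → . b]
No further items can be added.

I₀ = { [F → . b], [Y → . * ;], [Y → . F ; A], [Y → .], [Y' → . Y] }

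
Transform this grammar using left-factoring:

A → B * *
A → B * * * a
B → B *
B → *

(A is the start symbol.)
A → B * * A'
A' → ε
A' → * a
B → B *
B → *

Left-factoring transforms A → αβ₁ | αβ₂ into A → αA' and A' → β₁ | β₂
(α is the longest common prefix among the alternatives). Repeat until
no nonterminal has two alternatives with a common prefix.

Round 1: A has alternatives sharing prefix 'B * *'. Introduce A': A → B * * A'
  Add: A' → ε
  Add: A' → * a

No remaining common prefixes — done.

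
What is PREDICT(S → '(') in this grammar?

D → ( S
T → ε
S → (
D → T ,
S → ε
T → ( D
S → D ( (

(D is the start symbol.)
PREDICT(S → '(') = (FIRST(RHS) \ {ε}) ∪ (FOLLOW(S) if ε ∈ FIRST(RHS), i.e. RHS ⇒* ε)
FIRST('(') = { '(' }
ε ∉ FIRST('('), so FOLLOW(S) is not added.
PREDICT(S → '(') = { '(' }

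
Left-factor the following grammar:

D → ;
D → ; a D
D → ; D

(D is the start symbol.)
Left-factoring transforms A → αβ₁ | αβ₂ into A → αA' and A' → β₁ | β₂
(α is the longest common prefix among the alternatives). Repeat until
no nonterminal has two alternatives with a common prefix.

Round 1: D has alternatives sharing prefix ';'. Introduce D': D → ; D'
  Add: D' → ε
  Add: D' → a D
  Add: D' → D

No remaining common prefixes — done.

Resulting grammar:
D → ; D'
D' → ε
D' → a D
D' → D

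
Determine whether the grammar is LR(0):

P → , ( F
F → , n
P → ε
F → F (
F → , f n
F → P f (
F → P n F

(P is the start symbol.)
No. Shift-reduce conflict between [P → .] and [P → . , ( F]

Augment with P' → P and build the canonical LR(0) collection (I0 = CLOSURE({[P' → . P]}), then GOTO on every symbol after a dot until no new states appear). It has 15 states:
  I0: { [P → . , ( F], [P → .], [P' → . P] }  — shift, reduce
  I1: { [P → , . ( F] }  — shift
  I2: { [P' → P .] }  — accept
  I3: { [F → . , f n], [F → . , n], [F → . F (], [F → . P f (], [F → . P n F], [P → , ( . F], [P → . , ( F], [P → .] }  — shift, reduce
  I4: { [F → , . f n], [F → , . n], [P → , . ( F] }  — shift
  I5: { [F → F . (], [P → , ( F .] }  — shift, reduce
  I6: { [F → P . f (], [F → P . n F] }  — shift
  I7: { [F → P f . (] }  — shift
  I8: { [F → . , f n], [F → . , n], [F → . F (], [F → . P f (], [F → . P n F], [F → P n . F], [P → . , ( F], [P → .] }  — shift, reduce
  I9: { [F → F . (], [F → P n F .] }  — shift, reduce
  I10: { [F → F ( .] }  — reduce
  I11: { [F → P f ( .] }  — reduce
  I12: { [F → , f . n] }  — shift
  I13: { [F → , n .] }  — reduce
  I14: { [F → , f n .] }  — reduce

Conflict in state I0:
  Shift-reduce conflict between [P → .] and [P → . , ( F]
So the grammar is NOT LR(0).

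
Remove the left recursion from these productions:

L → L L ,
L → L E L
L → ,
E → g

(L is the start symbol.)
L → , L'
L' → L , L'
L' → E L L'
L' → ε
E → g

L is directly left-recursive. The standard transformation for
  A → A α₁ | ... | A α_m | β₁ | ... | β_n
is
  A  → β₁ A' | ... | β_n A'
  A' → α₁ A' | ... | α_m A' | ε

L → , becomes L → , L'
L → L L , becomes L' → L , L'
L → L E L becomes L' → E L L'
Add L' → ε

Productions for other non-terminals are unchanged:
  E → g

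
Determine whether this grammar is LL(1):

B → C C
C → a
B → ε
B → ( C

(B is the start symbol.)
Relevant sets:
  FIRST(C) = { 'a' }
  FOLLOW(B) = { $ }

For B:
  PREDICT(B → C C) = { 'a' }
  PREDICT(B → ε) = { $ }
  PREDICT(B → '(' C) = { '(' }
C has a single production, so nothing to check there.

All predict sets are disjoint. The grammar IS LL(1).

Answer: Yes, the grammar is LL(1).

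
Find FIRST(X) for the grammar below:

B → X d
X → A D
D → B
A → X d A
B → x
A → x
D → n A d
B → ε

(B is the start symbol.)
{ 'x' }

To compute FIRST(X), examine every production with X on the left-hand side, reading each right-hand side left to right until a non-nullable symbol is reached.

FIRST sets of the other non-terminals involved (by the same procedure, iterated to a fixed point):
  FIRST(A) = { 'x' }

From X → A D:
  - A is a non-terminal: add FIRST(A) \ {ε} = { 'x' }
    A is not nullable, so stop

Collecting: FIRST(X) = { 'x' }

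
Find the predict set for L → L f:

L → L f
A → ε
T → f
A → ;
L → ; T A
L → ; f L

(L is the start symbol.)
{ ';' }

PREDICT(L → L f) = (FIRST(RHS) \ {ε}) ∪ (FOLLOW(L) if ε ∈ FIRST(RHS), i.e. RHS ⇒* ε)
FIRST(L) = { ';' }
FIRST(L f) = { ';' }
ε ∉ FIRST(L f), so FOLLOW(L) is not added.
PREDICT(L → L f) = { ';' }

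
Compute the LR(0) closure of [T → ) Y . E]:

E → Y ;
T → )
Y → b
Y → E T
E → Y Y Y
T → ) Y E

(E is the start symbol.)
{ [E → . Y ;], [E → . Y Y Y], [T → ) Y . E], [Y → . E T], [Y → . b] }

To compute CLOSURE, for each item [A → α.Bβ] where B is a non-terminal, add [B → .γ] for all productions B → γ; repeat for the newly added items until nothing changes.

Start with: [T → ) Y . E]
  [T → ) Y . E] has the dot before E: add [E → . Y ;], [E → . Y Y Y]
  [E → . Y ;] has the dot before Y: add [Y → . b], [Y → . E T]
No further items can be added.

CLOSURE = { [E → . Y ;], [E → . Y Y Y], [T → ) Y . E], [Y → . E T], [Y → . b] }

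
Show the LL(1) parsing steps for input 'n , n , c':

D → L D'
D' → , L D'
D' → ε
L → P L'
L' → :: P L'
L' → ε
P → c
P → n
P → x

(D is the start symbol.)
LL(1) parsing maintains a stack (initially the start symbol over $) and the input. At each step: if the stack top is a terminal, match it against the current input token; if it is a non-terminal N, replace it with the RHS of M[N, lookahead] (the unique production whose predict set contains the lookahead).

Stack is shown with the top on the left.

Stack      Input        Action
------------------------------
D $        n , n , c $  output D → L D'
L D' $     n , n , c $  output L → P L'
P L' D' $  n , n , c $  output P → n
n L' D' $  n , n , c $  match 'n'
L' D' $    , n , c $    output L' → ε
D' $       , n , c $    output D' → , L D'
, L D' $   , n , c $    match ','
L D' $     n , c $      output L → P L'
P L' D' $  n , c $      output P → n
n L' D' $  n , c $      match 'n'
L' D' $    , c $        output L' → ε
D' $       , c $        output D' → , L D'
, L D' $   , c $        match ','
L D' $     c $          output L → P L'
P L' D' $  c $          output P → c
c L' D' $  c $          match 'c'
L' D' $    $            output L' → ε
D' $       $            output D' → ε
$          $            accept

The string is accepted.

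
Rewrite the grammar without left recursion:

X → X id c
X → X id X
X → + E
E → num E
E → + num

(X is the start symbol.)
X is directly left-recursive. The standard transformation for
  A → A α₁ | ... | A α_m | β₁ | ... | β_n
is
  A  → β₁ A' | ... | β_n A'
  A' → α₁ A' | ... | α_m A' | ε

X → + E becomes X → + E X'
X → X id c becomes X' → id c X'
X → X id X becomes X' → id X X'
Add X' → ε

Productions for other non-terminals are unchanged:
  E → num E
  E → + num

Resulting grammar:
X → + E X'
X' → id c X'
X' → id X X'
X' → ε
E → num E
E → + num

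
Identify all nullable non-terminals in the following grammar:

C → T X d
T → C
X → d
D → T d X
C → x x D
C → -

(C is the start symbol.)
A non-terminal is nullable if it can derive ε (the empty string): either it has an ε-production, or it has a production whose right-hand side consists entirely of nullable non-terminals.

There are no ε-productions, so no non-terminal can derive ε.
No non-terminals are nullable.

Answer: None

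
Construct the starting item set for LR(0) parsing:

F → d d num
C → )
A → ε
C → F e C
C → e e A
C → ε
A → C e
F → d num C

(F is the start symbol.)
{ [F → . d d num], [F → . d num C], [F' → . F] }

First, augment the grammar with F' → F
I₀ = CLOSURE({ [F' → . F] }):
  [F' → . F] has the dot before F: add [F → . d d num], [F → . d num C]
No further items can be added.

I₀ = { [F → . d d num], [F → . d num C], [F' → . F] }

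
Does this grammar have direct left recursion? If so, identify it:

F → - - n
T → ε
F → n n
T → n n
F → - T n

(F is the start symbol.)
Direct left recursion occurs when N → N α for some non-terminal N (the right-hand side begins with the left-hand side itself).

F → - - n: starts with '-'
T → ε: starts with ε
F → n n: starts with n
T → n n: starts with n
F → - T n: starts with '-'

No direct left recursion found.

Answer: No direct left recursion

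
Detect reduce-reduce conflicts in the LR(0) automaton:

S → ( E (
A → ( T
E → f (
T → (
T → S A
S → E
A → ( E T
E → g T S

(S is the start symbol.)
No reduce-reduce conflicts

A reduce-reduce conflict occurs when an LR(0) state has two complete items [A → α .] and [B → β .] — both call for a reduction, and with no lookahead the parser cannot choose between them.

Augment with S' → S and build the canonical LR(0) collection (I0 = CLOSURE({[S' → . S]}), then GOTO on every symbol after a dot until no new states appear). It has 18 states:
  I0: { [E → . f (], [E → . g T S], [S → . ( E (], [S → . E], [S' → . S] }  — shift
  I1: { [E → . f (], [E → . g T S], [S → ( . E (] }  — shift
  I2: { [S → E .] }  — reduce
  I3: { [S' → S .] }  — accept
  I4: { [E → f . (] }  — shift
  I5: { [E → . f (], [E → . g T S], [E → g . T S], [S → . ( E (], [S → . E], [T → . (], [T → . S A] }  — shift
  I6: { [E → . f (], [E → . g T S], [S → ( . E (], [T → ( .] }  — shift, reduce
  I7: { [A → . ( E T], [A → . ( T], [T → S . A] }  — shift
  I8: { [E → . f (], [E → . g T S], [E → g T . S], [S → . ( E (], [S → . E] }  — shift
  I9: { [E → g T S .] }  — reduce
  I10: { [A → ( . E T], [A → ( . T], [E → . f (], [E → . g T S], [S → . ( E (], [S → . E], [T → . (], [T → . S A] }  — shift
  I11: { [T → S A .] }  — reduce
  I12: { [A → ( E . T], [E → . f (], [E → . g T S], [S → . ( E (], [S → . E], [S → E .], [T → . (], [T → . S A] }  — shift, reduce
  I13: { [A → ( T .] }  — reduce
  I14: { [A → ( E T .] }  — reduce
  I15: { [S → ( E . (] }  — shift
  I16: { [S → ( E ( .] }  — reduce
  I17: { [E → f ( .] }  — reduce

No state contains more than one complete item.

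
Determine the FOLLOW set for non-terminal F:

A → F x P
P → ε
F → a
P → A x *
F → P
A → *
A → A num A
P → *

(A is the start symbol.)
{ 'x' }

In A → F x P: F is followed by x P, add FIRST(x P) \ {ε} = { 'x' }

Taking the union: FOLLOW(F) = { 'x' }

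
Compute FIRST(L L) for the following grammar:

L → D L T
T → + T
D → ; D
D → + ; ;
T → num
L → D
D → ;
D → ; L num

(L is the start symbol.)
{ '+', ';' }

FIRST sets of the non-terminals involved (from the grammar, by fixed-point iteration):
  FIRST(L) = { '+', ';' }

To compute FIRST(L L), process the symbols left to right:
Symbol L is a non-terminal. Add FIRST(L) \ {ε} = { '+', ';' }
L is not nullable (ε ∉ FIRST(L)), so stop here.
FIRST(L L) = { '+', ';' }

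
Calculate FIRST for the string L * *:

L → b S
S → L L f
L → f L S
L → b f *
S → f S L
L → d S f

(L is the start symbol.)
{ 'b', 'd', 'f' }

FIRST sets of the non-terminals involved (from the grammar, by fixed-point iteration):
  FIRST(L) = { 'b', 'd', 'f' }

To compute FIRST(L * *), process the symbols left to right:
Symbol L is a non-terminal. Add FIRST(L) \ {ε} = { 'b', 'd', 'f' }
L is not nullable (ε ∉ FIRST(L)), so stop here.
FIRST(L * *) = { 'b', 'd', 'f' }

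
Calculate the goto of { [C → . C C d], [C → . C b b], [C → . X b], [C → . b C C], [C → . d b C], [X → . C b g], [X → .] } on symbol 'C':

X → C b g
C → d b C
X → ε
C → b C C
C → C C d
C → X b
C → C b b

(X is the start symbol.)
GOTO(I, 'C') = CLOSURE({ [A → αX.β] : [A → α.Xβ] ∈ I, X = 'C' })

Items with dot before 'C', with the dot advanced:
  [C → . C C d] → [C → C . C d]
  [C → . C b b] → [C → C . b b]
  [X → . C b g] → [X → C . b g]
Closure of the advanced items:
  [C → C . C d] has the dot before C: add [C → . d b C], [C → . b C C], [C → . C C d], [C → . X b], [C → . C b b]
  [C → . X b] has the dot before X: add [X → . C b g], [X → .]

GOTO = { [C → . C C d], [C → . C b b], [C → . X b], [C → . b C C], [C → . d b C], [C → C . C d], [C → C . b b], [X → . C b g], [X → .], [X → C . b g] }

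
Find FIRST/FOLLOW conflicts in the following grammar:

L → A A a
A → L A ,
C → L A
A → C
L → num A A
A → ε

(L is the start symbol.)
A FIRST/FOLLOW conflict occurs when a non-terminal N has a nullable alternative N → β (β ⇒* ε) and another alternative N → α with FIRST(α) ∩ FOLLOW(N) ≠ ∅: on such a lookahead the parser cannot decide between expanding α and letting N vanish via β.

Nullable non-terminals: A.
FIRST sets used below: FIRST(L) = { 'a', 'num' }, FIRST(C) = { 'a', 'num' }

A: nullable alternative(s) A → ε; FOLLOW(A) = { $, ',', 'a', 'num' }
  A → L A ,: FIRST \ {ε} = { 'a', 'num' } — overlaps FOLLOW(A) on { 'a', 'num' }: CONFLICT
  A → C: FIRST \ {ε} = { 'a', 'num' } — overlaps FOLLOW(A) on { 'a', 'num' }: CONFLICT
  A → ε: FIRST \ {ε} = { } — this is the only nullable alternative, skip

C, L have no nullable alternative, so no FIRST/FOLLOW check is needed there.

So the grammar has 2 FIRST/FOLLOW conflicts (marked CONFLICT above).

Answer: Yes. A → L A ',' with FOLLOW(A) on { 'a', 'num' }; A → C with FOLLOW(A) on { 'a', 'num' }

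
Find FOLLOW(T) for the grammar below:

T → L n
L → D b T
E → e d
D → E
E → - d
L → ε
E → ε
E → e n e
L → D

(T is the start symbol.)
T is the start symbol, so $ ∈ FOLLOW(T).
In L → D b T: T is at the end, add FOLLOW(L)

The FOLLOW sets referred to above (computed the same way, to a fixed point):
  FOLLOW(L) = { 'n' }

Taking the union: FOLLOW(T) = { $, 'n' }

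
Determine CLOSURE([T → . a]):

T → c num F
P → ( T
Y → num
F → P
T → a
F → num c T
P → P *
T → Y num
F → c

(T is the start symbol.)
{ [T → . a] }

To compute CLOSURE, for each item [A → α.Bβ] where B is a non-terminal, add [B → .γ] for all productions B → γ; repeat for the newly added items until nothing changes.

Start with: [T → . a]
The dot precedes the terminal a, so nothing is added.

CLOSURE = { [T → . a] }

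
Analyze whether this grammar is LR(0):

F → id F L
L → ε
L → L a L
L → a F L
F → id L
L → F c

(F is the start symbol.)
A grammar is LR(0) if no state in the canonical LR(0) collection has:
  - both a shift item (dot before a terminal) and a complete item (shift-reduce conflict), or
  - two or more complete items (reduce-reduce conflict; the accept item [F' → F .] counts as a complete item here).

Augment with F' → F and build the canonical LR(0) collection (I0 = CLOSURE({[F' → . F]}), then GOTO on every symbol after a dot until no new states appear). It has 13 states:
  I0: { [F → . id F L], [F → . id L], [F' → . F] }  — shift
  I1: { [F' → F .] }  — accept
  I2: { [F → . id F L], [F → . id L], [F → id . F L], [F → id . L], [L → . F c], [L → . L a L], [L → . a F L], [L → .] }  — shift, reduce
  I3: { [F → . id F L], [F → . id L], [F → id F . L], [L → . F c], [L → . L a L], [L → . a F L], [L → .], [L → F . c] }  — shift, reduce
  I4: { [F → id L .], [L → L . a L] }  — shift, reduce
  I5: { [F → . id F L], [F → . id L], [L → a . F L] }  — shift
  I6: { [F → . id F L], [F → . id L], [L → . F c], [L → . L a L], [L → . a F L], [L → .], [L → a F . L] }  — shift, reduce
  I7: { [L → F . c] }  — shift
  I8: { [L → L . a L], [L → a F L .] }  — shift, reduce
  I9: { [F → . id F L], [F → . id L], [L → . F c], [L → . L a L], [L → . a F L], [L → .], [L → L a . L] }  — shift, reduce
  I10: { [L → L . a L], [L → L a L .] }  — shift, reduce
  I11: { [L → F c .] }  — reduce
  I12: { [F → id F L .], [L → L . a L] }  — shift, reduce

Conflict in state I2:
  Shift-reduce conflict between [L → .] and [F → . id F L]
So the grammar is NOT LR(0).

Answer: No. Shift-reduce conflict between [L → .] and [F → . id F L]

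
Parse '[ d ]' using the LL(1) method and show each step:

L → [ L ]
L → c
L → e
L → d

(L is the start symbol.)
LL(1) parsing maintains a stack (initially the start symbol over $) and the input. At each step: if the stack top is a terminal, match it against the current input token; if it is a non-terminal N, replace it with the RHS of M[N, lookahead] (the unique production whose predict set contains the lookahead).

Stack is shown with the top on the left.

Stack    Input    Action
------------------------
L $      [ d ] $  output L → [ L ]
[ L ] $  [ d ] $  match '['
L ] $    d ] $    output L → d
d ] $    d ] $    match 'd'
] $      ] $      match ']'
$        $        accept

The string is accepted.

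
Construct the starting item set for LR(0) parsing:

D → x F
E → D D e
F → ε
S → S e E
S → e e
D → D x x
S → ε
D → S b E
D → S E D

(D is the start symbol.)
First, augment the grammar with D' → D
I₀ = CLOSURE({ [D' → . D] }):
  [D' → . D] has the dot before D: add [D → . x F], [D → . D x x], [D → . S b E], [D → . S E D]
  [D → . S b E] has the dot before S: add [S → . S e E], [S → . e e], [S → .]
No further items can be added.

I₀ = { [D → . D x x], [D → . S E D], [D → . S b E], [D → . x F], [D' → . D], [S → . S e E], [S → . e e], [S → .] }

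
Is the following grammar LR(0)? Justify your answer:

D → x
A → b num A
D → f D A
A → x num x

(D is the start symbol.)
A grammar is LR(0) if no state in the canonical LR(0) collection has:
  - both a shift item (dot before a terminal) and a complete item (shift-reduce conflict), or
  - two or more complete items (reduce-reduce conflict; the accept item [D' → D .] counts as a complete item here).

Augment with D' → D and build the canonical LR(0) collection (I0 = CLOSURE({[D' → . D]}), then GOTO on every symbol after a dot until no new states appear). It has 12 states:
  I0: { [D → . f D A], [D → . x], [D' → . D] }  — shift
  I1: { [D' → D .] }  — accept
  I2: { [D → . f D A], [D → . x], [D → f . D A] }  — shift
  I3: { [D → x .] }  — reduce
  I4: { [A → . b num A], [A → . x num x], [D → f D . A] }  — shift
  I5: { [D → f D A .] }  — reduce
  I6: { [A → b . num A] }  — shift
  I7: { [A → x . num x] }  — shift
  I8: { [A → x num . x] }  — shift
  I9: { [A → x num x .] }  — reduce
  I10: { [A → . b num A], [A → . x num x], [A → b num . A] }  — shift
  I11: { [A → b num A .] }  — reduce

Every state is either a pure shift/goto state or contains exactly one complete item and nothing to shift — no conflicts. The grammar is LR(0).

Answer: Yes, the grammar is LR(0)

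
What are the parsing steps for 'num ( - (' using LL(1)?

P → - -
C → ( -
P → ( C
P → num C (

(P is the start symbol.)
LL(1) parsing maintains a stack (initially the start symbol over $) and the input. At each step: if the stack top is a terminal, match it against the current input token; if it is a non-terminal N, replace it with the RHS of M[N, lookahead] (the unique production whose predict set contains the lookahead).

Stack is shown with the top on the left.

Stack      Input        Action
------------------------------
P $        num ( - ( $  output P → num C (
num C ( $  num ( - ( $  match 'num'
C ( $      ( - ( $      output C → ( -
( - ( $    ( - ( $      match '('
- ( $      - ( $        match '-'
( $        ( $          match '('
$          $            accept

The string is accepted.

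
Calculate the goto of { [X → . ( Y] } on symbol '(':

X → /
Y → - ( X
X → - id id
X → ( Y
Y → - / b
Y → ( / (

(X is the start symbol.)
GOTO(I, '(') = CLOSURE({ [A → αX.β] : [A → α.Xβ] ∈ I, X = '(' })

Items with dot before '(', with the dot advanced:
  [X → . ( Y] → [X → ( . Y]
Closure of the advanced items:
  [X → ( . Y] has the dot before Y: add [Y → . - ( X], [Y → . - / b], [Y → . ( / (]

GOTO = { [X → ( . Y], [Y → . ( / (], [Y → . - ( X], [Y → . - / b] }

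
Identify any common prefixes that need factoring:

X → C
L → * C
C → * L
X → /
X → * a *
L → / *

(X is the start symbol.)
Left-factoring is needed when two productions for the same non-terminal
share a common prefix on the right-hand side.

Productions for X:
  X → C
  X → /
  X → * a *
Productions for L:
  L → * C
  L → / *

No common prefixes found.

Answer: No, left-factoring is not needed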